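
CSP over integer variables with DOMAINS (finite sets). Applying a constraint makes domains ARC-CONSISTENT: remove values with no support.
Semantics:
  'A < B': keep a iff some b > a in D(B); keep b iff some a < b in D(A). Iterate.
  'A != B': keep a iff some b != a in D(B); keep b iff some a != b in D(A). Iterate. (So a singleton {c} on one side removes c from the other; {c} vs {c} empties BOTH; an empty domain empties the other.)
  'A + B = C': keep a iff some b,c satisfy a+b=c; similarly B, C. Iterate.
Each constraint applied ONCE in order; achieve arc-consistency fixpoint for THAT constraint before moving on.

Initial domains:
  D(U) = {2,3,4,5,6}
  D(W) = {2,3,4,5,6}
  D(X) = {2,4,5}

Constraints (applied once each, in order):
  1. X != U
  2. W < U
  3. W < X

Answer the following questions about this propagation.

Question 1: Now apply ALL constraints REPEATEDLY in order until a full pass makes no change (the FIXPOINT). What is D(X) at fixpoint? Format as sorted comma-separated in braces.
pass 0 (initial): D(X)={2,4,5}
pass 1: U {2,3,4,5,6}->{3,4,5,6}; W {2,3,4,5,6}->{2,3,4}; X {2,4,5}->{4,5}
pass 2: no change
Fixpoint after 2 passes: D(X) = {4,5}

Answer: {4,5}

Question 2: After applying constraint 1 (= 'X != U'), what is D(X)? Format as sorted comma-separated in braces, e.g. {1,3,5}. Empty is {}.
Answer: {2,4,5}

Derivation:
Constraint 1 (X != U) on D(X)={2,4,5} D(U)={2,3,4,5,6}: no change
So after constraint 1: D(X) = {2,4,5}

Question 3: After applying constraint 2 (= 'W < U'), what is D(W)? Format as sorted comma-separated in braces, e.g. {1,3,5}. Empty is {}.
Constraint 1 (X != U) on D(X)={2,4,5} D(U)={2,3,4,5,6}: no change
Constraint 2 (W < U) on D(W)={2,3,4,5,6} D(U)={2,3,4,5,6}: W {2,3,4,5,6}->{2,3,4,5}; U {2,3,4,5,6}->{3,4,5,6}
So after constraint 2: D(W) = {2,3,4,5}

Answer: {2,3,4,5}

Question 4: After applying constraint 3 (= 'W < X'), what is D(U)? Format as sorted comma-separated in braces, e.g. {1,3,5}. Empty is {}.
Answer: {3,4,5,6}

Derivation:
Constraint 1 (X != U) on D(X)={2,4,5} D(U)={2,3,4,5,6}: no change
Constraint 2 (W < U) on D(W)={2,3,4,5,6} D(U)={2,3,4,5,6}: W {2,3,4,5,6}->{2,3,4,5}; U {2,3,4,5,6}->{3,4,5,6}
Constraint 3 (W < X) on D(W)={2,3,4,5} D(X)={2,4,5}: W {2,3,4,5}->{2,3,4}; X {2,4,5}->{4,5}
So after constraint 3: D(U) = {3,4,5,6}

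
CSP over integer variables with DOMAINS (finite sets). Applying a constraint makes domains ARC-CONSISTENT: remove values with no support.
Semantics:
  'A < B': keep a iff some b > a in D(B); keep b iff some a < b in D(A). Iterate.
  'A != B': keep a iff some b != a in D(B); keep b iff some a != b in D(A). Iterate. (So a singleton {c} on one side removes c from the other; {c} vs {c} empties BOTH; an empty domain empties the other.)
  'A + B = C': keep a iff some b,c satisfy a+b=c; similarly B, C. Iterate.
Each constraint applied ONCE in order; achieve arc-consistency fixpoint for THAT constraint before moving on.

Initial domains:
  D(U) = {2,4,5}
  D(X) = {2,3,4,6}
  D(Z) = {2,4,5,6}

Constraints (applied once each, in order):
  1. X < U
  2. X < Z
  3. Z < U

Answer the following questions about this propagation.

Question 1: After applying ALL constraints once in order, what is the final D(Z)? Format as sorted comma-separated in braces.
Answer: {4}

Derivation:
Constraint 1 (X < U) on D(X)={2,3,4,6} D(U)={2,4,5}: X {2,3,4,6}->{2,3,4}; U {2,4,5}->{4,5}
Constraint 2 (X < Z) on D(X)={2,3,4} D(Z)={2,4,5,6}: Z {2,4,5,6}->{4,5,6}
Constraint 3 (Z < U) on D(Z)={4,5,6} D(U)={4,5}: Z {4,5,6}->{4}; U {4,5}->{5}
So after all 3 constraints: D(Z) = {4}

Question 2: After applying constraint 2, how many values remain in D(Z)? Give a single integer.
Answer: 3

Derivation:
Constraint 1 (X < U) on D(X)={2,3,4,6} D(U)={2,4,5}: X {2,3,4,6}->{2,3,4}; U {2,4,5}->{4,5}
Constraint 2 (X < Z) on D(X)={2,3,4} D(Z)={2,4,5,6}: Z {2,4,5,6}->{4,5,6}
So after constraint 2: D(Z)={4,5,6}, size = 3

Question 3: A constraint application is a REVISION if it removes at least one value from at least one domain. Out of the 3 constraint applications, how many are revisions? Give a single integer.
Constraint 1 (X < U) on D(X)={2,3,4,6} D(U)={2,4,5}: X {2,3,4,6}->{2,3,4}; U {2,4,5}->{4,5} => REVISION
Constraint 2 (X < Z) on D(X)={2,3,4} D(Z)={2,4,5,6}: Z {2,4,5,6}->{4,5,6} => REVISION
Constraint 3 (Z < U) on D(Z)={4,5,6} D(U)={4,5}: Z {4,5,6}->{4}; U {4,5}->{5} => REVISION
Total revisions = 3

Answer: 3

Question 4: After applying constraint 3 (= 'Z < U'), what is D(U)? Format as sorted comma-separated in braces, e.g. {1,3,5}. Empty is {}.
Answer: {5}

Derivation:
Constraint 1 (X < U) on D(X)={2,3,4,6} D(U)={2,4,5}: X {2,3,4,6}->{2,3,4}; U {2,4,5}->{4,5}
Constraint 2 (X < Z) on D(X)={2,3,4} D(Z)={2,4,5,6}: Z {2,4,5,6}->{4,5,6}
Constraint 3 (Z < U) on D(Z)={4,5,6} D(U)={4,5}: Z {4,5,6}->{4}; U {4,5}->{5}
So after constraint 3: D(U) = {5}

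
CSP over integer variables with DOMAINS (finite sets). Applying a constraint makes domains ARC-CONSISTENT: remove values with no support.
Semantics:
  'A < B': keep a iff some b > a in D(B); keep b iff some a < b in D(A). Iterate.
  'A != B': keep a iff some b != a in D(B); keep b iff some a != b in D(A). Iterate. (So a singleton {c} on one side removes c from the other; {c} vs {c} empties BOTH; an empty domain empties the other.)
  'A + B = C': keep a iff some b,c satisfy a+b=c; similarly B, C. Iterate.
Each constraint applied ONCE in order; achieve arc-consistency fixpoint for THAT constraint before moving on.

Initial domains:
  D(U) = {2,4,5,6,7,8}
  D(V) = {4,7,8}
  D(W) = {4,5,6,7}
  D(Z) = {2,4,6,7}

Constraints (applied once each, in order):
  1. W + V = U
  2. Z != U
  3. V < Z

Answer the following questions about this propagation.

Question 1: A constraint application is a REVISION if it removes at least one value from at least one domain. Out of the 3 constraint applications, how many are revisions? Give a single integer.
Answer: 2

Derivation:
Constraint 1 (W + V = U) on D(W)={4,5,6,7} D(V)={4,7,8} D(U)={2,4,5,6,7,8}: W {4,5,6,7}->{4}; V {4,7,8}->{4}; U {2,4,5,6,7,8}->{8} => REVISION
Constraint 2 (Z != U) on D(Z)={2,4,6,7} D(U)={8}: no change => not a revision
Constraint 3 (V < Z) on D(V)={4} D(Z)={2,4,6,7}: Z {2,4,6,7}->{6,7} => REVISION
Total revisions = 2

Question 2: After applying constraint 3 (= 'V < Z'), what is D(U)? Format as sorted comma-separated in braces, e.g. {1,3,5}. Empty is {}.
Constraint 1 (W + V = U) on D(W)={4,5,6,7} D(V)={4,7,8} D(U)={2,4,5,6,7,8}: W {4,5,6,7}->{4}; V {4,7,8}->{4}; U {2,4,5,6,7,8}->{8}
Constraint 2 (Z != U) on D(Z)={2,4,6,7} D(U)={8}: no change
Constraint 3 (V < Z) on D(V)={4} D(Z)={2,4,6,7}: Z {2,4,6,7}->{6,7}
So after constraint 3: D(U) = {8}

Answer: {8}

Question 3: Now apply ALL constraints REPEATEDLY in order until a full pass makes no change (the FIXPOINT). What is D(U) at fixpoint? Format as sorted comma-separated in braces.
pass 0 (initial): D(U)={2,4,5,6,7,8}
pass 1: U {2,4,5,6,7,8}->{8}; V {4,7,8}->{4}; W {4,5,6,7}->{4}; Z {2,4,6,7}->{6,7}
pass 2: no change
Fixpoint after 2 passes: D(U) = {8}

Answer: {8}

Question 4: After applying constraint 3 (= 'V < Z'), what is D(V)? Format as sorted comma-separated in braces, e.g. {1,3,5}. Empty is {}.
Constraint 1 (W + V = U) on D(W)={4,5,6,7} D(V)={4,7,8} D(U)={2,4,5,6,7,8}: W {4,5,6,7}->{4}; V {4,7,8}->{4}; U {2,4,5,6,7,8}->{8}
Constraint 2 (Z != U) on D(Z)={2,4,6,7} D(U)={8}: no change
Constraint 3 (V < Z) on D(V)={4} D(Z)={2,4,6,7}: Z {2,4,6,7}->{6,7}
So after constraint 3: D(V) = {4}

Answer: {4}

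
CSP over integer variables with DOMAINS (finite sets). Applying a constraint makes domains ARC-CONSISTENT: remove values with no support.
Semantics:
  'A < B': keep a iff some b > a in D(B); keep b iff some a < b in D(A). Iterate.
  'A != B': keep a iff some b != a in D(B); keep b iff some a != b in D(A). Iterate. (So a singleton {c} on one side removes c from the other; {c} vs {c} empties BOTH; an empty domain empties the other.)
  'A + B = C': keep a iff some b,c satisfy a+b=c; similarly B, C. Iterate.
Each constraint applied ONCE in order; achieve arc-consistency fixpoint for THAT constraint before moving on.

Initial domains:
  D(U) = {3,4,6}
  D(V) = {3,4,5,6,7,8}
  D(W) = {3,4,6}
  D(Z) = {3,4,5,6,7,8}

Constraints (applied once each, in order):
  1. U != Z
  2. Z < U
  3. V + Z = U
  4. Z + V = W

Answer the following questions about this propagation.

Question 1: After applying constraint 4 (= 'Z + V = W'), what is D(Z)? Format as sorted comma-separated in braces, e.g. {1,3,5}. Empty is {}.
Answer: {3}

Derivation:
Constraint 1 (U != Z) on D(U)={3,4,6} D(Z)={3,4,5,6,7,8}: no change
Constraint 2 (Z < U) on D(Z)={3,4,5,6,7,8} D(U)={3,4,6}: Z {3,4,5,6,7,8}->{3,4,5}; U {3,4,6}->{4,6}
Constraint 3 (V + Z = U) on D(V)={3,4,5,6,7,8} D(Z)={3,4,5} D(U)={4,6}: V {3,4,5,6,7,8}->{3}; Z {3,4,5}->{3}; U {4,6}->{6}
Constraint 4 (Z + V = W) on D(Z)={3} D(V)={3} D(W)={3,4,6}: W {3,4,6}->{6}
So after constraint 4: D(Z) = {3}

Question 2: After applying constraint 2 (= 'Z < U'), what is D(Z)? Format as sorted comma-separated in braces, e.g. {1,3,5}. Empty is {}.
Constraint 1 (U != Z) on D(U)={3,4,6} D(Z)={3,4,5,6,7,8}: no change
Constraint 2 (Z < U) on D(Z)={3,4,5,6,7,8} D(U)={3,4,6}: Z {3,4,5,6,7,8}->{3,4,5}; U {3,4,6}->{4,6}
So after constraint 2: D(Z) = {3,4,5}

Answer: {3,4,5}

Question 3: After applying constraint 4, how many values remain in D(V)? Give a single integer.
Answer: 1

Derivation:
Constraint 1 (U != Z) on D(U)={3,4,6} D(Z)={3,4,5,6,7,8}: no change
Constraint 2 (Z < U) on D(Z)={3,4,5,6,7,8} D(U)={3,4,6}: Z {3,4,5,6,7,8}->{3,4,5}; U {3,4,6}->{4,6}
Constraint 3 (V + Z = U) on D(V)={3,4,5,6,7,8} D(Z)={3,4,5} D(U)={4,6}: V {3,4,5,6,7,8}->{3}; Z {3,4,5}->{3}; U {4,6}->{6}
Constraint 4 (Z + V = W) on D(Z)={3} D(V)={3} D(W)={3,4,6}: W {3,4,6}->{6}
So after constraint 4: D(V)={3}, size = 1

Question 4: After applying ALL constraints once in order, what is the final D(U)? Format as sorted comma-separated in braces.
Answer: {6}

Derivation:
Constraint 1 (U != Z) on D(U)={3,4,6} D(Z)={3,4,5,6,7,8}: no change
Constraint 2 (Z < U) on D(Z)={3,4,5,6,7,8} D(U)={3,4,6}: Z {3,4,5,6,7,8}->{3,4,5}; U {3,4,6}->{4,6}
Constraint 3 (V + Z = U) on D(V)={3,4,5,6,7,8} D(Z)={3,4,5} D(U)={4,6}: V {3,4,5,6,7,8}->{3}; Z {3,4,5}->{3}; U {4,6}->{6}
Constraint 4 (Z + V = W) on D(Z)={3} D(V)={3} D(W)={3,4,6}: W {3,4,6}->{6}
So after all 4 constraints: D(U) = {6}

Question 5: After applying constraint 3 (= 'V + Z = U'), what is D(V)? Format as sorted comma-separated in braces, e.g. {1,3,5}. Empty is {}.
Constraint 1 (U != Z) on D(U)={3,4,6} D(Z)={3,4,5,6,7,8}: no change
Constraint 2 (Z < U) on D(Z)={3,4,5,6,7,8} D(U)={3,4,6}: Z {3,4,5,6,7,8}->{3,4,5}; U {3,4,6}->{4,6}
Constraint 3 (V + Z = U) on D(V)={3,4,5,6,7,8} D(Z)={3,4,5} D(U)={4,6}: V {3,4,5,6,7,8}->{3}; Z {3,4,5}->{3}; U {4,6}->{6}
So after constraint 3: D(V) = {3}

Answer: {3}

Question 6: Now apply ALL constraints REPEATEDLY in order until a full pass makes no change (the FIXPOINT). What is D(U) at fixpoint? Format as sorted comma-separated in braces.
pass 0 (initial): D(U)={3,4,6}
pass 1: U {3,4,6}->{6}; V {3,4,5,6,7,8}->{3}; W {3,4,6}->{6}; Z {3,4,5,6,7,8}->{3}
pass 2: no change
Fixpoint after 2 passes: D(U) = {6}

Answer: {6}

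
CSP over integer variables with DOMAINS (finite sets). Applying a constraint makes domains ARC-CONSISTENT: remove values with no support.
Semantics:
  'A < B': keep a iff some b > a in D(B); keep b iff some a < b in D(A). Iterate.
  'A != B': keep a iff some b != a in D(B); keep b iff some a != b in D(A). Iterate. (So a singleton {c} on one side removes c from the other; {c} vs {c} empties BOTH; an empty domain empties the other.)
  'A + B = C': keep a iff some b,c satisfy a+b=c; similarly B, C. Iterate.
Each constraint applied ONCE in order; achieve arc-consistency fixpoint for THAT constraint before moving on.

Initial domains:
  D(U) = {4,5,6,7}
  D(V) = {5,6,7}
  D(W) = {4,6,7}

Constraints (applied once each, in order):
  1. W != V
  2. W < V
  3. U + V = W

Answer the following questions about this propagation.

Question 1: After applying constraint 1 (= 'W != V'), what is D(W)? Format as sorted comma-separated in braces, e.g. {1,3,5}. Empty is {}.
Answer: {4,6,7}

Derivation:
Constraint 1 (W != V) on D(W)={4,6,7} D(V)={5,6,7}: no change
So after constraint 1: D(W) = {4,6,7}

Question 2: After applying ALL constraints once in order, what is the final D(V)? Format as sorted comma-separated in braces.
Answer: {}

Derivation:
Constraint 1 (W != V) on D(W)={4,6,7} D(V)={5,6,7}: no change
Constraint 2 (W < V) on D(W)={4,6,7} D(V)={5,6,7}: W {4,6,7}->{4,6}
Constraint 3 (U + V = W) on D(U)={4,5,6,7} D(V)={5,6,7} D(W)={4,6}: U {4,5,6,7}->{}; V {5,6,7}->{}; W {4,6}->{}
So after all 3 constraints: D(V) = {}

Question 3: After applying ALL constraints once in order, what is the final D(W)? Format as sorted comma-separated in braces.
Answer: {}

Derivation:
Constraint 1 (W != V) on D(W)={4,6,7} D(V)={5,6,7}: no change
Constraint 2 (W < V) on D(W)={4,6,7} D(V)={5,6,7}: W {4,6,7}->{4,6}
Constraint 3 (U + V = W) on D(U)={4,5,6,7} D(V)={5,6,7} D(W)={4,6}: U {4,5,6,7}->{}; V {5,6,7}->{}; W {4,6}->{}
So after all 3 constraints: D(W) = {}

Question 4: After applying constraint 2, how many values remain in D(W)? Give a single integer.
Answer: 2

Derivation:
Constraint 1 (W != V) on D(W)={4,6,7} D(V)={5,6,7}: no change
Constraint 2 (W < V) on D(W)={4,6,7} D(V)={5,6,7}: W {4,6,7}->{4,6}
So after constraint 2: D(W)={4,6}, size = 2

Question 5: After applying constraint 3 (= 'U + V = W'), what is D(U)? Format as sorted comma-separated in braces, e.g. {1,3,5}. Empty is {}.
Constraint 1 (W != V) on D(W)={4,6,7} D(V)={5,6,7}: no change
Constraint 2 (W < V) on D(W)={4,6,7} D(V)={5,6,7}: W {4,6,7}->{4,6}
Constraint 3 (U + V = W) on D(U)={4,5,6,7} D(V)={5,6,7} D(W)={4,6}: U {4,5,6,7}->{}; V {5,6,7}->{}; W {4,6}->{}
So after constraint 3: D(U) = {}

Answer: {}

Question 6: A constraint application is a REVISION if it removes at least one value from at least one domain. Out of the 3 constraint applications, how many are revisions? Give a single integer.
Answer: 2

Derivation:
Constraint 1 (W != V) on D(W)={4,6,7} D(V)={5,6,7}: no change => not a revision
Constraint 2 (W < V) on D(W)={4,6,7} D(V)={5,6,7}: W {4,6,7}->{4,6} => REVISION
Constraint 3 (U + V = W) on D(U)={4,5,6,7} D(V)={5,6,7} D(W)={4,6}: U {4,5,6,7}->{}; V {5,6,7}->{}; W {4,6}->{} => REVISION
Total revisions = 2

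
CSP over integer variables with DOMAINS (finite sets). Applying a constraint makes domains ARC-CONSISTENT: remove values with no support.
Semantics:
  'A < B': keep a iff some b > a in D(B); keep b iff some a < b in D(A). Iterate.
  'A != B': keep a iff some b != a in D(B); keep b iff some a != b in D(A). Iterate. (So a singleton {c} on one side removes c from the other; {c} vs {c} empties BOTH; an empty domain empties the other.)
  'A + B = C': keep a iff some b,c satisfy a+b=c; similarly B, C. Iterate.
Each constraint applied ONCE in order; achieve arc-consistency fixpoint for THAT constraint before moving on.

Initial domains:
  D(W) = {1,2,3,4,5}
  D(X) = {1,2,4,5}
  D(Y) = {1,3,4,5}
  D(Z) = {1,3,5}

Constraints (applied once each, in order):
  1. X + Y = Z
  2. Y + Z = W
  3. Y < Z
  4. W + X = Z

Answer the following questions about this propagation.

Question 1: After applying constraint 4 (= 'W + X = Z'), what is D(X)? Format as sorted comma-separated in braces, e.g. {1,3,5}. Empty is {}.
Answer: {}

Derivation:
Constraint 1 (X + Y = Z) on D(X)={1,2,4,5} D(Y)={1,3,4,5} D(Z)={1,3,5}: X {1,2,4,5}->{1,2,4}; Y {1,3,4,5}->{1,3,4}; Z {1,3,5}->{3,5}
Constraint 2 (Y + Z = W) on D(Y)={1,3,4} D(Z)={3,5} D(W)={1,2,3,4,5}: Y {1,3,4}->{1}; Z {3,5}->{3}; W {1,2,3,4,5}->{4}
Constraint 3 (Y < Z) on D(Y)={1} D(Z)={3}: no change
Constraint 4 (W + X = Z) on D(W)={4} D(X)={1,2,4} D(Z)={3}: W {4}->{}; X {1,2,4}->{}; Z {3}->{}
So after constraint 4: D(X) = {}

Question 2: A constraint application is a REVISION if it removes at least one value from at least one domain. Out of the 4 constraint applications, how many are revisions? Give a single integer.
Constraint 1 (X + Y = Z) on D(X)={1,2,4,5} D(Y)={1,3,4,5} D(Z)={1,3,5}: X {1,2,4,5}->{1,2,4}; Y {1,3,4,5}->{1,3,4}; Z {1,3,5}->{3,5} => REVISION
Constraint 2 (Y + Z = W) on D(Y)={1,3,4} D(Z)={3,5} D(W)={1,2,3,4,5}: Y {1,3,4}->{1}; Z {3,5}->{3}; W {1,2,3,4,5}->{4} => REVISION
Constraint 3 (Y < Z) on D(Y)={1} D(Z)={3}: no change => not a revision
Constraint 4 (W + X = Z) on D(W)={4} D(X)={1,2,4} D(Z)={3}: W {4}->{}; X {1,2,4}->{}; Z {3}->{} => REVISION
Total revisions = 3

Answer: 3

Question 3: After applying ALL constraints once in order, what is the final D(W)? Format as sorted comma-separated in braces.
Answer: {}

Derivation:
Constraint 1 (X + Y = Z) on D(X)={1,2,4,5} D(Y)={1,3,4,5} D(Z)={1,3,5}: X {1,2,4,5}->{1,2,4}; Y {1,3,4,5}->{1,3,4}; Z {1,3,5}->{3,5}
Constraint 2 (Y + Z = W) on D(Y)={1,3,4} D(Z)={3,5} D(W)={1,2,3,4,5}: Y {1,3,4}->{1}; Z {3,5}->{3}; W {1,2,3,4,5}->{4}
Constraint 3 (Y < Z) on D(Y)={1} D(Z)={3}: no change
Constraint 4 (W + X = Z) on D(W)={4} D(X)={1,2,4} D(Z)={3}: W {4}->{}; X {1,2,4}->{}; Z {3}->{}
So after all 4 constraints: D(W) = {}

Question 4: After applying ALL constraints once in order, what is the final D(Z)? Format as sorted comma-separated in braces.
Constraint 1 (X + Y = Z) on D(X)={1,2,4,5} D(Y)={1,3,4,5} D(Z)={1,3,5}: X {1,2,4,5}->{1,2,4}; Y {1,3,4,5}->{1,3,4}; Z {1,3,5}->{3,5}
Constraint 2 (Y + Z = W) on D(Y)={1,3,4} D(Z)={3,5} D(W)={1,2,3,4,5}: Y {1,3,4}->{1}; Z {3,5}->{3}; W {1,2,3,4,5}->{4}
Constraint 3 (Y < Z) on D(Y)={1} D(Z)={3}: no change
Constraint 4 (W + X = Z) on D(W)={4} D(X)={1,2,4} D(Z)={3}: W {4}->{}; X {1,2,4}->{}; Z {3}->{}
So after all 4 constraints: D(Z) = {}

Answer: {}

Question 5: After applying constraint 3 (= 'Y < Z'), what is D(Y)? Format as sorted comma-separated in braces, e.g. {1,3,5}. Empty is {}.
Answer: {1}

Derivation:
Constraint 1 (X + Y = Z) on D(X)={1,2,4,5} D(Y)={1,3,4,5} D(Z)={1,3,5}: X {1,2,4,5}->{1,2,4}; Y {1,3,4,5}->{1,3,4}; Z {1,3,5}->{3,5}
Constraint 2 (Y + Z = W) on D(Y)={1,3,4} D(Z)={3,5} D(W)={1,2,3,4,5}: Y {1,3,4}->{1}; Z {3,5}->{3}; W {1,2,3,4,5}->{4}
Constraint 3 (Y < Z) on D(Y)={1} D(Z)={3}: no change
So after constraint 3: D(Y) = {1}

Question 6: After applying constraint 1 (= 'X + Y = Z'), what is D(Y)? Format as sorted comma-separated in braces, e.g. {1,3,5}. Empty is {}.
Constraint 1 (X + Y = Z) on D(X)={1,2,4,5} D(Y)={1,3,4,5} D(Z)={1,3,5}: X {1,2,4,5}->{1,2,4}; Y {1,3,4,5}->{1,3,4}; Z {1,3,5}->{3,5}
So after constraint 1: D(Y) = {1,3,4}

Answer: {1,3,4}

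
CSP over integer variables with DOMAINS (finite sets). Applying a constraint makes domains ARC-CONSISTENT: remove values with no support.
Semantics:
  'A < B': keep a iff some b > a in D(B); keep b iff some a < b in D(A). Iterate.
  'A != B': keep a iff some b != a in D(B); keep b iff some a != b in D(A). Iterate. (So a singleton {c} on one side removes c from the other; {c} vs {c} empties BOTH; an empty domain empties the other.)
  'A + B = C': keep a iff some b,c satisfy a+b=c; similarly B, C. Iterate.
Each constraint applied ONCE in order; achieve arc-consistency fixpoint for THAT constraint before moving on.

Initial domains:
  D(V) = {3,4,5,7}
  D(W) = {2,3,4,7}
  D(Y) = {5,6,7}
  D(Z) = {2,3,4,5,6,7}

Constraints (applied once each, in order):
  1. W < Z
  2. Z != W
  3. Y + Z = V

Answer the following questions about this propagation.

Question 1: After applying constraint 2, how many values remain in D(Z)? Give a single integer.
Answer: 5

Derivation:
Constraint 1 (W < Z) on D(W)={2,3,4,7} D(Z)={2,3,4,5,6,7}: W {2,3,4,7}->{2,3,4}; Z {2,3,4,5,6,7}->{3,4,5,6,7}
Constraint 2 (Z != W) on D(Z)={3,4,5,6,7} D(W)={2,3,4}: no change
So after constraint 2: D(Z)={3,4,5,6,7}, size = 5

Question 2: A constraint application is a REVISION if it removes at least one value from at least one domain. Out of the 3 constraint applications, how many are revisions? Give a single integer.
Constraint 1 (W < Z) on D(W)={2,3,4,7} D(Z)={2,3,4,5,6,7}: W {2,3,4,7}->{2,3,4}; Z {2,3,4,5,6,7}->{3,4,5,6,7} => REVISION
Constraint 2 (Z != W) on D(Z)={3,4,5,6,7} D(W)={2,3,4}: no change => not a revision
Constraint 3 (Y + Z = V) on D(Y)={5,6,7} D(Z)={3,4,5,6,7} D(V)={3,4,5,7}: Y {5,6,7}->{}; Z {3,4,5,6,7}->{}; V {3,4,5,7}->{} => REVISION
Total revisions = 2

Answer: 2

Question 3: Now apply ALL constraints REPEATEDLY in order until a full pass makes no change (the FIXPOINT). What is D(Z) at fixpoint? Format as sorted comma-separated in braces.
Answer: {}

Derivation:
pass 0 (initial): D(Z)={2,3,4,5,6,7}
pass 1: V {3,4,5,7}->{}; W {2,3,4,7}->{2,3,4}; Y {5,6,7}->{}; Z {2,3,4,5,6,7}->{}
pass 2: W {2,3,4}->{}
pass 3: no change
Fixpoint after 3 passes: D(Z) = {}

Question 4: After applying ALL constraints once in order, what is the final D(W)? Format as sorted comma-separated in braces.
Constraint 1 (W < Z) on D(W)={2,3,4,7} D(Z)={2,3,4,5,6,7}: W {2,3,4,7}->{2,3,4}; Z {2,3,4,5,6,7}->{3,4,5,6,7}
Constraint 2 (Z != W) on D(Z)={3,4,5,6,7} D(W)={2,3,4}: no change
Constraint 3 (Y + Z = V) on D(Y)={5,6,7} D(Z)={3,4,5,6,7} D(V)={3,4,5,7}: Y {5,6,7}->{}; Z {3,4,5,6,7}->{}; V {3,4,5,7}->{}
So after all 3 constraints: D(W) = {2,3,4}

Answer: {2,3,4}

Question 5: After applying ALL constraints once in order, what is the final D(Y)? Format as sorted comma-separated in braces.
Constraint 1 (W < Z) on D(W)={2,3,4,7} D(Z)={2,3,4,5,6,7}: W {2,3,4,7}->{2,3,4}; Z {2,3,4,5,6,7}->{3,4,5,6,7}
Constraint 2 (Z != W) on D(Z)={3,4,5,6,7} D(W)={2,3,4}: no change
Constraint 3 (Y + Z = V) on D(Y)={5,6,7} D(Z)={3,4,5,6,7} D(V)={3,4,5,7}: Y {5,6,7}->{}; Z {3,4,5,6,7}->{}; V {3,4,5,7}->{}
So after all 3 constraints: D(Y) = {}

Answer: {}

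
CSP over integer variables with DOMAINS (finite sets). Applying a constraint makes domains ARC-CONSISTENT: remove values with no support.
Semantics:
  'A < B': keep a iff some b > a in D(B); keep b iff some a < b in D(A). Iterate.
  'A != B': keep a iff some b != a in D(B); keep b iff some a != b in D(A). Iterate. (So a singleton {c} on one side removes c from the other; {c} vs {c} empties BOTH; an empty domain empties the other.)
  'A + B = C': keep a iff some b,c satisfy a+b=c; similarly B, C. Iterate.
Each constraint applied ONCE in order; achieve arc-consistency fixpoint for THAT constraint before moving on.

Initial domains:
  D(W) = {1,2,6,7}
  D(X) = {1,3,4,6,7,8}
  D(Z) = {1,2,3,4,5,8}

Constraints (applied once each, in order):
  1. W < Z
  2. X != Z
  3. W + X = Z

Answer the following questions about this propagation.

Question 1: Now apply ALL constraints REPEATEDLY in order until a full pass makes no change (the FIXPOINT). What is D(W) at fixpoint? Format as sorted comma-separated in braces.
Answer: {1,2,7}

Derivation:
pass 0 (initial): D(W)={1,2,6,7}
pass 1: W {1,2,6,7}->{1,2,7}; X {1,3,4,6,7,8}->{1,3,4,6,7}; Z {1,2,3,4,5,8}->{2,3,4,5,8}
pass 2: no change
Fixpoint after 2 passes: D(W) = {1,2,7}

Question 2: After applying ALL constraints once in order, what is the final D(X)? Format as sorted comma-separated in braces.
Answer: {1,3,4,6,7}

Derivation:
Constraint 1 (W < Z) on D(W)={1,2,6,7} D(Z)={1,2,3,4,5,8}: Z {1,2,3,4,5,8}->{2,3,4,5,8}
Constraint 2 (X != Z) on D(X)={1,3,4,6,7,8} D(Z)={2,3,4,5,8}: no change
Constraint 3 (W + X = Z) on D(W)={1,2,6,7} D(X)={1,3,4,6,7,8} D(Z)={2,3,4,5,8}: W {1,2,6,7}->{1,2,7}; X {1,3,4,6,7,8}->{1,3,4,6,7}
So after all 3 constraints: D(X) = {1,3,4,6,7}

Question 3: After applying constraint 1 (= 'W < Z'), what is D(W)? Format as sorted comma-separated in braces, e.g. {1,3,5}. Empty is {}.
Constraint 1 (W < Z) on D(W)={1,2,6,7} D(Z)={1,2,3,4,5,8}: Z {1,2,3,4,5,8}->{2,3,4,5,8}
So after constraint 1: D(W) = {1,2,6,7}

Answer: {1,2,6,7}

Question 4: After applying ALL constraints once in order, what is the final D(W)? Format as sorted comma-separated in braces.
Answer: {1,2,7}

Derivation:
Constraint 1 (W < Z) on D(W)={1,2,6,7} D(Z)={1,2,3,4,5,8}: Z {1,2,3,4,5,8}->{2,3,4,5,8}
Constraint 2 (X != Z) on D(X)={1,3,4,6,7,8} D(Z)={2,3,4,5,8}: no change
Constraint 3 (W + X = Z) on D(W)={1,2,6,7} D(X)={1,3,4,6,7,8} D(Z)={2,3,4,5,8}: W {1,2,6,7}->{1,2,7}; X {1,3,4,6,7,8}->{1,3,4,6,7}
So after all 3 constraints: D(W) = {1,2,7}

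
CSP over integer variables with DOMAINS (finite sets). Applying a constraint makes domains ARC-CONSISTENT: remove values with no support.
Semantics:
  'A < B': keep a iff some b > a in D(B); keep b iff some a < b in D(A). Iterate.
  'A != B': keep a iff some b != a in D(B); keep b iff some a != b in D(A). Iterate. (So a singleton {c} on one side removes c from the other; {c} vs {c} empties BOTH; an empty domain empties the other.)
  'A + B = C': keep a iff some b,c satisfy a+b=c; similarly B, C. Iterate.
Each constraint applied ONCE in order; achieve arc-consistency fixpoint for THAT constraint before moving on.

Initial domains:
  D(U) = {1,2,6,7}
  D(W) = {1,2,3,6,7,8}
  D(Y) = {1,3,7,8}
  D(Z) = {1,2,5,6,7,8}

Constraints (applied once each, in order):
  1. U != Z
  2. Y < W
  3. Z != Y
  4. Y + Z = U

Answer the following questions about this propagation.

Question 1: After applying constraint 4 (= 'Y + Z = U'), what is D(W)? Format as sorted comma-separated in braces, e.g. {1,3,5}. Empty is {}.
Constraint 1 (U != Z) on D(U)={1,2,6,7} D(Z)={1,2,5,6,7,8}: no change
Constraint 2 (Y < W) on D(Y)={1,3,7,8} D(W)={1,2,3,6,7,8}: Y {1,3,7,8}->{1,3,7}; W {1,2,3,6,7,8}->{2,3,6,7,8}
Constraint 3 (Z != Y) on D(Z)={1,2,5,6,7,8} D(Y)={1,3,7}: no change
Constraint 4 (Y + Z = U) on D(Y)={1,3,7} D(Z)={1,2,5,6,7,8} D(U)={1,2,6,7}: Y {1,3,7}->{1}; Z {1,2,5,6,7,8}->{1,5,6}; U {1,2,6,7}->{2,6,7}
So after constraint 4: D(W) = {2,3,6,7,8}

Answer: {2,3,6,7,8}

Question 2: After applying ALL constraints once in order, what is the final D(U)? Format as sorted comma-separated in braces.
Answer: {2,6,7}

Derivation:
Constraint 1 (U != Z) on D(U)={1,2,6,7} D(Z)={1,2,5,6,7,8}: no change
Constraint 2 (Y < W) on D(Y)={1,3,7,8} D(W)={1,2,3,6,7,8}: Y {1,3,7,8}->{1,3,7}; W {1,2,3,6,7,8}->{2,3,6,7,8}
Constraint 3 (Z != Y) on D(Z)={1,2,5,6,7,8} D(Y)={1,3,7}: no change
Constraint 4 (Y + Z = U) on D(Y)={1,3,7} D(Z)={1,2,5,6,7,8} D(U)={1,2,6,7}: Y {1,3,7}->{1}; Z {1,2,5,6,7,8}->{1,5,6}; U {1,2,6,7}->{2,6,7}
So after all 4 constraints: D(U) = {2,6,7}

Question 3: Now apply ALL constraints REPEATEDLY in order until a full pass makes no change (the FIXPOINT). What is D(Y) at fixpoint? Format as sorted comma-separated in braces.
pass 0 (initial): D(Y)={1,3,7,8}
pass 1: U {1,2,6,7}->{2,6,7}; W {1,2,3,6,7,8}->{2,3,6,7,8}; Y {1,3,7,8}->{1}; Z {1,2,5,6,7,8}->{1,5,6}
pass 2: U {2,6,7}->{6,7}; Z {1,5,6}->{5,6}
pass 3: no change
Fixpoint after 3 passes: D(Y) = {1}

Answer: {1}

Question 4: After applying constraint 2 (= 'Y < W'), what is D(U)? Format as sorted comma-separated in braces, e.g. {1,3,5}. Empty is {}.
Answer: {1,2,6,7}

Derivation:
Constraint 1 (U != Z) on D(U)={1,2,6,7} D(Z)={1,2,5,6,7,8}: no change
Constraint 2 (Y < W) on D(Y)={1,3,7,8} D(W)={1,2,3,6,7,8}: Y {1,3,7,8}->{1,3,7}; W {1,2,3,6,7,8}->{2,3,6,7,8}
So after constraint 2: D(U) = {1,2,6,7}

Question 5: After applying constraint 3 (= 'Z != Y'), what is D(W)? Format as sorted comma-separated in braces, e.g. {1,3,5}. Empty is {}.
Constraint 1 (U != Z) on D(U)={1,2,6,7} D(Z)={1,2,5,6,7,8}: no change
Constraint 2 (Y < W) on D(Y)={1,3,7,8} D(W)={1,2,3,6,7,8}: Y {1,3,7,8}->{1,3,7}; W {1,2,3,6,7,8}->{2,3,6,7,8}
Constraint 3 (Z != Y) on D(Z)={1,2,5,6,7,8} D(Y)={1,3,7}: no change
So after constraint 3: D(W) = {2,3,6,7,8}

Answer: {2,3,6,7,8}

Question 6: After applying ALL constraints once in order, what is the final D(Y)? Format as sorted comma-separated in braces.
Answer: {1}

Derivation:
Constraint 1 (U != Z) on D(U)={1,2,6,7} D(Z)={1,2,5,6,7,8}: no change
Constraint 2 (Y < W) on D(Y)={1,3,7,8} D(W)={1,2,3,6,7,8}: Y {1,3,7,8}->{1,3,7}; W {1,2,3,6,7,8}->{2,3,6,7,8}
Constraint 3 (Z != Y) on D(Z)={1,2,5,6,7,8} D(Y)={1,3,7}: no change
Constraint 4 (Y + Z = U) on D(Y)={1,3,7} D(Z)={1,2,5,6,7,8} D(U)={1,2,6,7}: Y {1,3,7}->{1}; Z {1,2,5,6,7,8}->{1,5,6}; U {1,2,6,7}->{2,6,7}
So after all 4 constraints: D(Y) = {1}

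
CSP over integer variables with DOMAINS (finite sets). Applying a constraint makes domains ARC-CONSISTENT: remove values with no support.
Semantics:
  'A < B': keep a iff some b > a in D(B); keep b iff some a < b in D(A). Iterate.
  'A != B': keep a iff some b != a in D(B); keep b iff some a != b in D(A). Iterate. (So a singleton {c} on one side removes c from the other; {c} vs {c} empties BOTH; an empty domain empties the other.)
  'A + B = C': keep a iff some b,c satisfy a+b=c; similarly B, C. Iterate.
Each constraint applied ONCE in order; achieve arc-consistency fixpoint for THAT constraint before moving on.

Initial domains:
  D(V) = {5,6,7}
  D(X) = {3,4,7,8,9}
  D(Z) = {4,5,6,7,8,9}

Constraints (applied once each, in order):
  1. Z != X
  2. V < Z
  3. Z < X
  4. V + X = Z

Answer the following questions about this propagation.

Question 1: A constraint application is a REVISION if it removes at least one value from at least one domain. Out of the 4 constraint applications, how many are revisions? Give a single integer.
Constraint 1 (Z != X) on D(Z)={4,5,6,7,8,9} D(X)={3,4,7,8,9}: no change => not a revision
Constraint 2 (V < Z) on D(V)={5,6,7} D(Z)={4,5,6,7,8,9}: Z {4,5,6,7,8,9}->{6,7,8,9} => REVISION
Constraint 3 (Z < X) on D(Z)={6,7,8,9} D(X)={3,4,7,8,9}: Z {6,7,8,9}->{6,7,8}; X {3,4,7,8,9}->{7,8,9} => REVISION
Constraint 4 (V + X = Z) on D(V)={5,6,7} D(X)={7,8,9} D(Z)={6,7,8}: V {5,6,7}->{}; X {7,8,9}->{}; Z {6,7,8}->{} => REVISION
Total revisions = 3

Answer: 3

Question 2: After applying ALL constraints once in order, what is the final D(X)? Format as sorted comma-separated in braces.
Answer: {}

Derivation:
Constraint 1 (Z != X) on D(Z)={4,5,6,7,8,9} D(X)={3,4,7,8,9}: no change
Constraint 2 (V < Z) on D(V)={5,6,7} D(Z)={4,5,6,7,8,9}: Z {4,5,6,7,8,9}->{6,7,8,9}
Constraint 3 (Z < X) on D(Z)={6,7,8,9} D(X)={3,4,7,8,9}: Z {6,7,8,9}->{6,7,8}; X {3,4,7,8,9}->{7,8,9}
Constraint 4 (V + X = Z) on D(V)={5,6,7} D(X)={7,8,9} D(Z)={6,7,8}: V {5,6,7}->{}; X {7,8,9}->{}; Z {6,7,8}->{}
So after all 4 constraints: D(X) = {}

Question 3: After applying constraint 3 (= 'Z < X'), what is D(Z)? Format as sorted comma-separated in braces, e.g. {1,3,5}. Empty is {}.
Answer: {6,7,8}

Derivation:
Constraint 1 (Z != X) on D(Z)={4,5,6,7,8,9} D(X)={3,4,7,8,9}: no change
Constraint 2 (V < Z) on D(V)={5,6,7} D(Z)={4,5,6,7,8,9}: Z {4,5,6,7,8,9}->{6,7,8,9}
Constraint 3 (Z < X) on D(Z)={6,7,8,9} D(X)={3,4,7,8,9}: Z {6,7,8,9}->{6,7,8}; X {3,4,7,8,9}->{7,8,9}
So after constraint 3: D(Z) = {6,7,8}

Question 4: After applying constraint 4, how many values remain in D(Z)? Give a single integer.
Answer: 0

Derivation:
Constraint 1 (Z != X) on D(Z)={4,5,6,7,8,9} D(X)={3,4,7,8,9}: no change
Constraint 2 (V < Z) on D(V)={5,6,7} D(Z)={4,5,6,7,8,9}: Z {4,5,6,7,8,9}->{6,7,8,9}
Constraint 3 (Z < X) on D(Z)={6,7,8,9} D(X)={3,4,7,8,9}: Z {6,7,8,9}->{6,7,8}; X {3,4,7,8,9}->{7,8,9}
Constraint 4 (V + X = Z) on D(V)={5,6,7} D(X)={7,8,9} D(Z)={6,7,8}: V {5,6,7}->{}; X {7,8,9}->{}; Z {6,7,8}->{}
So after constraint 4: D(Z)={}, size = 0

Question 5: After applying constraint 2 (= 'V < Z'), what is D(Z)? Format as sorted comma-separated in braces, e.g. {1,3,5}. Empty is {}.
Constraint 1 (Z != X) on D(Z)={4,5,6,7,8,9} D(X)={3,4,7,8,9}: no change
Constraint 2 (V < Z) on D(V)={5,6,7} D(Z)={4,5,6,7,8,9}: Z {4,5,6,7,8,9}->{6,7,8,9}
So after constraint 2: D(Z) = {6,7,8,9}

Answer: {6,7,8,9}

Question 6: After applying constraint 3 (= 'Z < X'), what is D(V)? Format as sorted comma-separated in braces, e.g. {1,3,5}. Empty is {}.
Constraint 1 (Z != X) on D(Z)={4,5,6,7,8,9} D(X)={3,4,7,8,9}: no change
Constraint 2 (V < Z) on D(V)={5,6,7} D(Z)={4,5,6,7,8,9}: Z {4,5,6,7,8,9}->{6,7,8,9}
Constraint 3 (Z < X) on D(Z)={6,7,8,9} D(X)={3,4,7,8,9}: Z {6,7,8,9}->{6,7,8}; X {3,4,7,8,9}->{7,8,9}
So after constraint 3: D(V) = {5,6,7}

Answer: {5,6,7}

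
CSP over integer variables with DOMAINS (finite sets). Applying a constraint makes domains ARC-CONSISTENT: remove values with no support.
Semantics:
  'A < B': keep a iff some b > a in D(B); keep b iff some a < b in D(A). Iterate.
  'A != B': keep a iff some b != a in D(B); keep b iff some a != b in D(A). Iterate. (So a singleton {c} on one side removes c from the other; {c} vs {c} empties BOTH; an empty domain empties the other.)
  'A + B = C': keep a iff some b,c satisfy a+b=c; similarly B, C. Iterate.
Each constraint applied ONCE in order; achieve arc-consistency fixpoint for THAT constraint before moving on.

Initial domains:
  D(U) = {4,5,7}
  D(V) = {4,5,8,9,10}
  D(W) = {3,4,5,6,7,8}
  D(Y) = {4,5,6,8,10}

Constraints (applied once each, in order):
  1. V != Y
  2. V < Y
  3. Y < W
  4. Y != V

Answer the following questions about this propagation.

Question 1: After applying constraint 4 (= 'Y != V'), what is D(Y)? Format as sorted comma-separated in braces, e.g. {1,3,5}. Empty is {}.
Answer: {5,6}

Derivation:
Constraint 1 (V != Y) on D(V)={4,5,8,9,10} D(Y)={4,5,6,8,10}: no change
Constraint 2 (V < Y) on D(V)={4,5,8,9,10} D(Y)={4,5,6,8,10}: V {4,5,8,9,10}->{4,5,8,9}; Y {4,5,6,8,10}->{5,6,8,10}
Constraint 3 (Y < W) on D(Y)={5,6,8,10} D(W)={3,4,5,6,7,8}: Y {5,6,8,10}->{5,6}; W {3,4,5,6,7,8}->{6,7,8}
Constraint 4 (Y != V) on D(Y)={5,6} D(V)={4,5,8,9}: no change
So after constraint 4: D(Y) = {5,6}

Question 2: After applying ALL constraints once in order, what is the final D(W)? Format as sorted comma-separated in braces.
Answer: {6,7,8}

Derivation:
Constraint 1 (V != Y) on D(V)={4,5,8,9,10} D(Y)={4,5,6,8,10}: no change
Constraint 2 (V < Y) on D(V)={4,5,8,9,10} D(Y)={4,5,6,8,10}: V {4,5,8,9,10}->{4,5,8,9}; Y {4,5,6,8,10}->{5,6,8,10}
Constraint 3 (Y < W) on D(Y)={5,6,8,10} D(W)={3,4,5,6,7,8}: Y {5,6,8,10}->{5,6}; W {3,4,5,6,7,8}->{6,7,8}
Constraint 4 (Y != V) on D(Y)={5,6} D(V)={4,5,8,9}: no change
So after all 4 constraints: D(W) = {6,7,8}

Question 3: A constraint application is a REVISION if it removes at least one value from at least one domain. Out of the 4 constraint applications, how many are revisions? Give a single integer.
Constraint 1 (V != Y) on D(V)={4,5,8,9,10} D(Y)={4,5,6,8,10}: no change => not a revision
Constraint 2 (V < Y) on D(V)={4,5,8,9,10} D(Y)={4,5,6,8,10}: V {4,5,8,9,10}->{4,5,8,9}; Y {4,5,6,8,10}->{5,6,8,10} => REVISION
Constraint 3 (Y < W) on D(Y)={5,6,8,10} D(W)={3,4,5,6,7,8}: Y {5,6,8,10}->{5,6}; W {3,4,5,6,7,8}->{6,7,8} => REVISION
Constraint 4 (Y != V) on D(Y)={5,6} D(V)={4,5,8,9}: no change => not a revision
Total revisions = 2

Answer: 2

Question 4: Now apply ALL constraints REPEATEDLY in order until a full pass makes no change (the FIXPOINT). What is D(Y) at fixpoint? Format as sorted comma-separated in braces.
pass 0 (initial): D(Y)={4,5,6,8,10}
pass 1: V {4,5,8,9,10}->{4,5,8,9}; W {3,4,5,6,7,8}->{6,7,8}; Y {4,5,6,8,10}->{5,6}
pass 2: V {4,5,8,9}->{4,5}
pass 3: no change
Fixpoint after 3 passes: D(Y) = {5,6}

Answer: {5,6}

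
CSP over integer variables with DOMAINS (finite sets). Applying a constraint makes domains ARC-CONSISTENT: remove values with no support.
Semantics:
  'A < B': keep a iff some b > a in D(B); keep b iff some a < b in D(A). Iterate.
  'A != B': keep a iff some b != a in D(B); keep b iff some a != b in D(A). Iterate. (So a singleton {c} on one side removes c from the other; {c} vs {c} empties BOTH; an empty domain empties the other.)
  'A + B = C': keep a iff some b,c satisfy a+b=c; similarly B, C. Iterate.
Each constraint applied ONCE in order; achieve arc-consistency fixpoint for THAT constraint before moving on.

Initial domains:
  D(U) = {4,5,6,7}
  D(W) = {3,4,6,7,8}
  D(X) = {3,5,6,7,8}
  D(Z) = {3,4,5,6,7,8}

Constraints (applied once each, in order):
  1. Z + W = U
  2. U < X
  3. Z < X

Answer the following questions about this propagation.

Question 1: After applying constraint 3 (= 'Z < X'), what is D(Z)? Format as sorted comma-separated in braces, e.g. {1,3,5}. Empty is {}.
Answer: {3,4}

Derivation:
Constraint 1 (Z + W = U) on D(Z)={3,4,5,6,7,8} D(W)={3,4,6,7,8} D(U)={4,5,6,7}: Z {3,4,5,6,7,8}->{3,4}; W {3,4,6,7,8}->{3,4}; U {4,5,6,7}->{6,7}
Constraint 2 (U < X) on D(U)={6,7} D(X)={3,5,6,7,8}: X {3,5,6,7,8}->{7,8}
Constraint 3 (Z < X) on D(Z)={3,4} D(X)={7,8}: no change
So after constraint 3: D(Z) = {3,4}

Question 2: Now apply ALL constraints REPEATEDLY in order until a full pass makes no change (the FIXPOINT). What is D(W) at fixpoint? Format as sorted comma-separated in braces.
pass 0 (initial): D(W)={3,4,6,7,8}
pass 1: U {4,5,6,7}->{6,7}; W {3,4,6,7,8}->{3,4}; X {3,5,6,7,8}->{7,8}; Z {3,4,5,6,7,8}->{3,4}
pass 2: no change
Fixpoint after 2 passes: D(W) = {3,4}

Answer: {3,4}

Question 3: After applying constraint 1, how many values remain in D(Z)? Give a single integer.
Answer: 2

Derivation:
Constraint 1 (Z + W = U) on D(Z)={3,4,5,6,7,8} D(W)={3,4,6,7,8} D(U)={4,5,6,7}: Z {3,4,5,6,7,8}->{3,4}; W {3,4,6,7,8}->{3,4}; U {4,5,6,7}->{6,7}
So after constraint 1: D(Z)={3,4}, size = 2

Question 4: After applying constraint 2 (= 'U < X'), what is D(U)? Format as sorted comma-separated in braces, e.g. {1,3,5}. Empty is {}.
Answer: {6,7}

Derivation:
Constraint 1 (Z + W = U) on D(Z)={3,4,5,6,7,8} D(W)={3,4,6,7,8} D(U)={4,5,6,7}: Z {3,4,5,6,7,8}->{3,4}; W {3,4,6,7,8}->{3,4}; U {4,5,6,7}->{6,7}
Constraint 2 (U < X) on D(U)={6,7} D(X)={3,5,6,7,8}: X {3,5,6,7,8}->{7,8}
So after constraint 2: D(U) = {6,7}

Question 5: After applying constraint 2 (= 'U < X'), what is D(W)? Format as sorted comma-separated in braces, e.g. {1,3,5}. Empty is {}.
Constraint 1 (Z + W = U) on D(Z)={3,4,5,6,7,8} D(W)={3,4,6,7,8} D(U)={4,5,6,7}: Z {3,4,5,6,7,8}->{3,4}; W {3,4,6,7,8}->{3,4}; U {4,5,6,7}->{6,7}
Constraint 2 (U < X) on D(U)={6,7} D(X)={3,5,6,7,8}: X {3,5,6,7,8}->{7,8}
So after constraint 2: D(W) = {3,4}

Answer: {3,4}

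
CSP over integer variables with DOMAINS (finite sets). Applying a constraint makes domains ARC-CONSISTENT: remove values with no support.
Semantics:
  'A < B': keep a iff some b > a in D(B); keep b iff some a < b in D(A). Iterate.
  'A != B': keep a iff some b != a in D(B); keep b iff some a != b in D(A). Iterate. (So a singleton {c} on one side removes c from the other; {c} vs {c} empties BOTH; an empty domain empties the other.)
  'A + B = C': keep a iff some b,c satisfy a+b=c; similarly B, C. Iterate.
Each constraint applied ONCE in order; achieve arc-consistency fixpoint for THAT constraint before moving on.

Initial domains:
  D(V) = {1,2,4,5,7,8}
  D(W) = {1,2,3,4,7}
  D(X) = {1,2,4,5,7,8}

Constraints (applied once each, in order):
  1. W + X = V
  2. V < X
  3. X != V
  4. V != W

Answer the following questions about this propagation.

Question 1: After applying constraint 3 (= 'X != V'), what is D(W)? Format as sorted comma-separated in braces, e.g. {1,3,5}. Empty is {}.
Constraint 1 (W + X = V) on D(W)={1,2,3,4,7} D(X)={1,2,4,5,7,8} D(V)={1,2,4,5,7,8}: X {1,2,4,5,7,8}->{1,2,4,5,7}; V {1,2,4,5,7,8}->{2,4,5,7,8}
Constraint 2 (V < X) on D(V)={2,4,5,7,8} D(X)={1,2,4,5,7}: V {2,4,5,7,8}->{2,4,5}; X {1,2,4,5,7}->{4,5,7}
Constraint 3 (X != V) on D(X)={4,5,7} D(V)={2,4,5}: no change
So after constraint 3: D(W) = {1,2,3,4,7}

Answer: {1,2,3,4,7}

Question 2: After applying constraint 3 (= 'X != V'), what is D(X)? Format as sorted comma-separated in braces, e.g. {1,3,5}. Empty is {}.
Answer: {4,5,7}

Derivation:
Constraint 1 (W + X = V) on D(W)={1,2,3,4,7} D(X)={1,2,4,5,7,8} D(V)={1,2,4,5,7,8}: X {1,2,4,5,7,8}->{1,2,4,5,7}; V {1,2,4,5,7,8}->{2,4,5,7,8}
Constraint 2 (V < X) on D(V)={2,4,5,7,8} D(X)={1,2,4,5,7}: V {2,4,5,7,8}->{2,4,5}; X {1,2,4,5,7}->{4,5,7}
Constraint 3 (X != V) on D(X)={4,5,7} D(V)={2,4,5}: no change
So after constraint 3: D(X) = {4,5,7}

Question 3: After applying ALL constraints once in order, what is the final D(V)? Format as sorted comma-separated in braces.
Constraint 1 (W + X = V) on D(W)={1,2,3,4,7} D(X)={1,2,4,5,7,8} D(V)={1,2,4,5,7,8}: X {1,2,4,5,7,8}->{1,2,4,5,7}; V {1,2,4,5,7,8}->{2,4,5,7,8}
Constraint 2 (V < X) on D(V)={2,4,5,7,8} D(X)={1,2,4,5,7}: V {2,4,5,7,8}->{2,4,5}; X {1,2,4,5,7}->{4,5,7}
Constraint 3 (X != V) on D(X)={4,5,7} D(V)={2,4,5}: no change
Constraint 4 (V != W) on D(V)={2,4,5} D(W)={1,2,3,4,7}: no change
So after all 4 constraints: D(V) = {2,4,5}

Answer: {2,4,5}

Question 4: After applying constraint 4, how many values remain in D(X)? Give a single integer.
Answer: 3

Derivation:
Constraint 1 (W + X = V) on D(W)={1,2,3,4,7} D(X)={1,2,4,5,7,8} D(V)={1,2,4,5,7,8}: X {1,2,4,5,7,8}->{1,2,4,5,7}; V {1,2,4,5,7,8}->{2,4,5,7,8}
Constraint 2 (V < X) on D(V)={2,4,5,7,8} D(X)={1,2,4,5,7}: V {2,4,5,7,8}->{2,4,5}; X {1,2,4,5,7}->{4,5,7}
Constraint 3 (X != V) on D(X)={4,5,7} D(V)={2,4,5}: no change
Constraint 4 (V != W) on D(V)={2,4,5} D(W)={1,2,3,4,7}: no change
So after constraint 4: D(X)={4,5,7}, size = 3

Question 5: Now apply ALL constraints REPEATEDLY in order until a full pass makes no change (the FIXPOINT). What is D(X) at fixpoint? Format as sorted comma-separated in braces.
pass 0 (initial): D(X)={1,2,4,5,7,8}
pass 1: V {1,2,4,5,7,8}->{2,4,5}; X {1,2,4,5,7,8}->{4,5,7}
pass 2: V {2,4,5}->{}; W {1,2,3,4,7}->{}; X {4,5,7}->{}
pass 3: no change
Fixpoint after 3 passes: D(X) = {}

Answer: {}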